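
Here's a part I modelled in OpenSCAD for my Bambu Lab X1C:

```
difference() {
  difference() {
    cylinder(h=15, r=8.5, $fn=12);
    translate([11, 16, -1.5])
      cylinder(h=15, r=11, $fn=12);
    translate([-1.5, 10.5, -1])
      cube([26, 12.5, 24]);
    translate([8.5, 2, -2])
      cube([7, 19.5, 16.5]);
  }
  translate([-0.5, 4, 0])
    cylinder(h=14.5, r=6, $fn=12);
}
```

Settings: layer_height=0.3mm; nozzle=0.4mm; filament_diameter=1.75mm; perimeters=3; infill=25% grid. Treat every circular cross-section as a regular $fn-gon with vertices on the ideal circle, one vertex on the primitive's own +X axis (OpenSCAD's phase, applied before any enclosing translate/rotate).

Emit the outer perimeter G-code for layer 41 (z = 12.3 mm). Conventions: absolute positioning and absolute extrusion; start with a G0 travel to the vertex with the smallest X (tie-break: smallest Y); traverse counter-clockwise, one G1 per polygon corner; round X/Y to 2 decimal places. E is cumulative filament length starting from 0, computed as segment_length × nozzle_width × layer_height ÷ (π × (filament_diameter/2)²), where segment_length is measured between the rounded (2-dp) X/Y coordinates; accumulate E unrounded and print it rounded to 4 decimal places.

At z = 12.3 mm: the r=8.5 cylinder gives a regular 12-gon of circumradius 8.5 (constant along its height); the r=11 cylinder at (11, 16) contributes a regular 12-gon of circumradius 11; the cube at (-1.5, 10.5) (footprint 26×12.5) is included at this height; the cube at (8.5, 2) is present — its section is the full 7×19.5 rectangle; Subtracting the remaining from the first: starting from the r=8.5 cylinder, the r=11 cylinder at (11, 16) misses the remaining region (no effect); the 26×12.5 cube at (-1.5, 10.5) misses the remaining region (no effect); the 7×19.5 cube at (8.5, 2) misses the remaining region (no effect) — 1 connected region; the cylinder at (-0.5, 4): section is a regular 12-gon, circumradius r=6; Subtracting the remaining from the first: starting from the result so far, the r=6 cylinder at (-0.5, 4) partially overlaps it — only the 94.82 mm² overlap (of its 108.00 mm²) is removed, clipping the outline — 1 connected region. The outline is a single polygon with 18 vertices. Extrusion per mm of travel: 0.4 × 0.3 / (π × 0.875²) = 0.049890. Accumulating E over each segment gives final E = 3.1885.

G0 X-8.50 Y0.00 Z12.30
G1 X-7.36 Y-4.25 E0.2195
G1 X-4.25 Y-7.36 E0.4390
G1 X0.00 Y-8.50 E0.6585
G1 X4.25 Y-7.36 E0.8780
G1 X7.36 Y-4.25 E1.0974
G1 X8.50 Y0.00 E1.3170
G1 X7.36 Y4.25 E1.5365
G1 X4.73 Y6.88 E1.7221
G1 X5.50 Y4.00 E1.8708
G1 X4.70 Y1.00 E2.0257
G1 X2.50 Y-1.20 E2.1809
G1 X-0.50 Y-2.00 E2.3358
G1 X-3.50 Y-1.20 E2.4907
G1 X-5.70 Y1.00 E2.6459
G1 X-6.50 Y4.00 E2.8008
G1 X-6.09 Y5.52 E2.8794
G1 X-7.36 Y4.25 E2.9690
G1 X-8.50 Y0.00 E3.1885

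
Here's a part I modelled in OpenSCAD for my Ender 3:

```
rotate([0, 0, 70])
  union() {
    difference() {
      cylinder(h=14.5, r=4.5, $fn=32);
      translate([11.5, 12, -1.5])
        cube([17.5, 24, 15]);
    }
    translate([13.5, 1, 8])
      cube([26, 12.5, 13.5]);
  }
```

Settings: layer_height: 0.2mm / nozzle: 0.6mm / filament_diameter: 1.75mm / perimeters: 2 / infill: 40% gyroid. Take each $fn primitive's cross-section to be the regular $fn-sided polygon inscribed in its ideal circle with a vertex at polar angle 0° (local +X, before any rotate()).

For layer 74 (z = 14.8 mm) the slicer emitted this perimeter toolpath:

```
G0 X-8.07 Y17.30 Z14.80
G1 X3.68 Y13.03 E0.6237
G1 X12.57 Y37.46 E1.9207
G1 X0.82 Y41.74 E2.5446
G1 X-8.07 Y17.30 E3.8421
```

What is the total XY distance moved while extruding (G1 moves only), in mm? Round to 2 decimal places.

Sum the Euclidean lengths of each G1 segment: total = 77.01 mm.

77.01 mm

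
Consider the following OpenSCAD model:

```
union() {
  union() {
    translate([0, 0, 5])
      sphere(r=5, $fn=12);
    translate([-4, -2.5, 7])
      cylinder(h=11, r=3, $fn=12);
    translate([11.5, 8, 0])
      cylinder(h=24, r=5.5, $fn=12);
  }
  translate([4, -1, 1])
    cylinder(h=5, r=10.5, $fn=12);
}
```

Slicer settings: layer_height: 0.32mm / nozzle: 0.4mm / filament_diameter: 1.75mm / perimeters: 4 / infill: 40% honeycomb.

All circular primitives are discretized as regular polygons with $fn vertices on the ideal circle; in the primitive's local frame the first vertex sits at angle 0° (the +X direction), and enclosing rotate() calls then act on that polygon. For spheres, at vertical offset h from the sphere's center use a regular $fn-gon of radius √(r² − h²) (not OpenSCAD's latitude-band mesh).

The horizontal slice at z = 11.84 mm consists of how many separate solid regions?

2

At z = 11.84 mm: the sphere is absent (|z−center|=6.840 > r=5); the cylinder at (-4, -2.5): section is a regular 12-gon, circumradius r=3; the cylinder at (11.5, 8): section is a regular 12-gon, circumradius r=5.5; Taking the union: the 2 present regions are separate (no shared area or edge), so areas and boundary lengths simply add and each stays a separate island — 2 connected regions; the cylinder at (4, -1) is not intersected at this z (z outside [1, 6]); Merging all regions: only that combined region is present, so the union is just that shape — 2 connected regions. The result has 2 disconnected regions.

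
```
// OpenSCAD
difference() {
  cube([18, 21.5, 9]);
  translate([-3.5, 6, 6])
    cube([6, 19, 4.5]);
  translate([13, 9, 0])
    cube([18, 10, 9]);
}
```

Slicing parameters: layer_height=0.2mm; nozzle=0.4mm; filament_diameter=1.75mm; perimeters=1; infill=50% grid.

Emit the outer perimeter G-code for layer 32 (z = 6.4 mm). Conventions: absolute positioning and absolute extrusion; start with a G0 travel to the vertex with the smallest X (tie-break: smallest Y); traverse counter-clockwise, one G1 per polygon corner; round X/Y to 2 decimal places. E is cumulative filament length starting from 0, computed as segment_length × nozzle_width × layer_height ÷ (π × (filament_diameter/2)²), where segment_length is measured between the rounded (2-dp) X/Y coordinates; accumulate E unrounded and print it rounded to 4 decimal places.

At z = 6.4 mm: the 18×21.5 cube contributes its full rectangle; the cube at (-3.5, 6) (footprint 6×19) is included at this height; the 18×10 cube at (13, 9) contributes its full rectangle; Taking the first minus the rest: starting from the 18×21.5 cube, the 6×19 cube at (-3.5, 6) partially overlaps it — only the 38.75 mm² overlap (of its 114.00 mm²) is removed, clipping the outline; the 18×10 cube at (13, 9) partially overlaps it — only the 50.00 mm² overlap (of its 180.00 mm²) is removed, clipping the outline — 1 connected region. The outline is a single polygon with 10 vertices. Extrusion per mm of travel: 0.4 × 0.2 / (π × 0.875²) = 0.033260. Accumulating E over each segment gives final E = 2.9602.

G0 X0.00 Y0.00 Z6.40
G1 X18.00 Y0.00 E0.5987
G1 X18.00 Y9.00 E0.8980
G1 X13.00 Y9.00 E1.0643
G1 X13.00 Y19.00 E1.3969
G1 X18.00 Y19.00 E1.5632
G1 X18.00 Y21.50 E1.6464
G1 X2.50 Y21.50 E2.1619
G1 X2.50 Y6.00 E2.6774
G1 X0.00 Y6.00 E2.7606
G1 X0.00 Y0.00 E2.9602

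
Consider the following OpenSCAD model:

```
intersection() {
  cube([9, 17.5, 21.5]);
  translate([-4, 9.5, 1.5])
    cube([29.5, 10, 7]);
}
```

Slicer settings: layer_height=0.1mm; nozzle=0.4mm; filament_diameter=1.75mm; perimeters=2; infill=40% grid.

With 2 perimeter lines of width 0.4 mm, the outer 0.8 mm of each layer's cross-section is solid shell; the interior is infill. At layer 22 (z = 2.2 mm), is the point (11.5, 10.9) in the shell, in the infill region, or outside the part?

outside

At z = 2.2 mm: the cube (footprint 9×17.5) is included at this height; the cube at (-4, 9.5) is present — its section is the full 29.5×10 rectangle; Taking the intersection: the 29.5×10 cube at (-4, 9.5) partially overlaps the 9×17.5 cube; clipping to the common part keeps 72.00 mm² — 1 connected region. Overall, the cross-section is a single solid region. The nearest boundary edge runs (9.00, 17.50)→(9.00, 9.50); distance from the point to it = 2.50 mm. The point is not inside any of the regions above, so it lies outside the cross-section (2.50 mm from the nearest boundary).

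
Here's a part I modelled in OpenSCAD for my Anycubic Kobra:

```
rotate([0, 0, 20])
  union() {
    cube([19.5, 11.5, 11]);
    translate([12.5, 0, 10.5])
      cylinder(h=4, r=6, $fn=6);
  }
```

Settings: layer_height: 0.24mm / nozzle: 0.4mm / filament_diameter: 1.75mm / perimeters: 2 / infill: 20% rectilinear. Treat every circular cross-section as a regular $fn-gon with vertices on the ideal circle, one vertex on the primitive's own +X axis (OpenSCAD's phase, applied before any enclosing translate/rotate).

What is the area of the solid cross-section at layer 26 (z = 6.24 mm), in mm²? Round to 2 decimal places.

224.25 mm²

At z = 6.24 mm: the cube (footprint 19.5×11.5) is included at this height (area 224.25 mm²); the cylinder at (12.5, 0) is absent (z outside [10.5, 14.5]); Combining (union): only the 19.5×11.5 cube is present, so the union is just that shape — area = 224.25 mm²; (whole slice rotated 20° about Z — lengths, areas and connectivity unchanged). Overall, the cross-section is a single solid region. Net area = 224.25 mm².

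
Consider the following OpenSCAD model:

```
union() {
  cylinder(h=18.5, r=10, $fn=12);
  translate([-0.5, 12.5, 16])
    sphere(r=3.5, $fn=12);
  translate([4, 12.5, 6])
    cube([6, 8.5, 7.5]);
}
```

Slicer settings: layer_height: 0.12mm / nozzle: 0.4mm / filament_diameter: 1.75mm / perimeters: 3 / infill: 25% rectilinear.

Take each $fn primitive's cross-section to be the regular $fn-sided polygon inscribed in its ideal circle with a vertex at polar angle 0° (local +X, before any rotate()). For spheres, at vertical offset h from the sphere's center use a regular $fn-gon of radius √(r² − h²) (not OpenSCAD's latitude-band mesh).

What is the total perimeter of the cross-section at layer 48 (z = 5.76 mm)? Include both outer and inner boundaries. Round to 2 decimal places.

62.12 mm

At z = 5.76 mm: the r=10 cylinder gives a regular 12-gon of circumradius 10 (constant along its height) (perimeter = 2·12·10.000·sin(180°/12) = 62.12 mm); the sphere at (-0.5, 12.5) does not reach this height (|z−center|=10.240 > r=3.5); the cube at (4, 12.5) is not intersected at this z (z outside [6, 13.5]); Merging all regions: only the r=10 cylinder is present, so the union is just that shape — boundary = 62.12 mm. Overall, the cross-section is a single solid region. Total boundary length (outer) = 62.12 mm.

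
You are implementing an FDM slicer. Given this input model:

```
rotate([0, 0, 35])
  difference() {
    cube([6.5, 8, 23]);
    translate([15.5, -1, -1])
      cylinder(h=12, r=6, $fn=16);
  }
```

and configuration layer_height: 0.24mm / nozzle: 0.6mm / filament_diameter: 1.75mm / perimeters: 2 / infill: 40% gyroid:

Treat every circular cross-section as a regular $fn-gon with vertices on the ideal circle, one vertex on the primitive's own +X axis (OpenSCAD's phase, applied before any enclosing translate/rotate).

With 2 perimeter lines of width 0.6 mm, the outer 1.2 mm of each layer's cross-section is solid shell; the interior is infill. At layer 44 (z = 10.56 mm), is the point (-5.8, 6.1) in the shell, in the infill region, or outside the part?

outside

At z = 10.56 mm: the 6.5×8 cube contributes its full rectangle; the cylinder at (15.5, -1): section is a regular 16-gon, circumradius r=6; Taking the first minus the rest: starting from the 6.5×8 cube, the r=6 cylinder at (15.5, -1) misses the remaining region (no effect) — 1 connected region; (whole slice rotated 35° about Z — lengths, areas and connectivity unchanged). Overall, the cross-section is a single solid region. Undo the 35° rotation: the query point maps to (-1.252, 8.324) in the un-rotated model frame. The nearest boundary edge runs (0.00, 8.00)→(6.50, 8.00); distance from the point to it = 1.29 mm. The point is not inside any of the regions above, so it lies outside the cross-section (1.29 mm from the nearest boundary).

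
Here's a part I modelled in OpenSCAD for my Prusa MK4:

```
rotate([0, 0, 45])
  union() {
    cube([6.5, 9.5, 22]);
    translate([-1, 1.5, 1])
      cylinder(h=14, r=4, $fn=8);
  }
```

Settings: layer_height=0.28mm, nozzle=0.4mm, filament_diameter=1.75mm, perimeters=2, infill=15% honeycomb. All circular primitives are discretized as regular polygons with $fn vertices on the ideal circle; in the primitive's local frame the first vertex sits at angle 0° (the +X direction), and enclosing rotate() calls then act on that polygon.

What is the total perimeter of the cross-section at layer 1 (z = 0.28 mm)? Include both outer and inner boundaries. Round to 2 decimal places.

32.00 mm

At z = 0.28 mm: the cube (footprint 6.5×9.5) is included at this height (perimeter 32.00 mm); the cylinder at (-1, 1.5) does not reach this height (z outside [1, 15]); Taking the union: only the 6.5×9.5 cube is present, so the union is just that shape — boundary = 32.00 mm; (rotated 45° about Z; rotation is an isometry so areas/perimeters/island counts are preserved). Overall, the cross-section is a single solid region. Total boundary length (outer) = 32.00 mm.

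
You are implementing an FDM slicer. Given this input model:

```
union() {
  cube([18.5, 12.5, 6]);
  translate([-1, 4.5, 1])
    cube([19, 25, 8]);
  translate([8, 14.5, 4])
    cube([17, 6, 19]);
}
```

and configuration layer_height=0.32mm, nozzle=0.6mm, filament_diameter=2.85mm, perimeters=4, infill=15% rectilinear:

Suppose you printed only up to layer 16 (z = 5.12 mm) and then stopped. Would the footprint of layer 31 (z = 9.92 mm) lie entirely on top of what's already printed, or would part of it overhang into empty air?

entirely on top

Compare the two slices. At z = 5.12: the 18.5×12.5 cube contributes its full rectangle (area 231.25 mm²); the cube at (-1, 4.5) (footprint 19×25) is included at this height (area 475.00 mm²); the cube at (8, 14.5) is present — its section is the full 17×6 rectangle (area 102.00 mm²); Taking the union: the regions partially overlap — summed areas 808.25 mm² minus the doubly-counted overlap 204.00 mm² gives 604.25 mm² — area = 604.25 mm². At z = 9.92: the cube does not reach this height (z outside [0, 6]); the cube at (-1, 4.5) is absent (z outside [1, 9]); the cube at (8, 14.5) (footprint 17×6) is included at this height (area 102.00 mm²); Merging all regions: only the 17×6 cube at (8, 14.5) is present, so the union is just that shape — area = 102.00 mm². Checking containment: the cross-section at z = 9.92 is a subset of the cross-section at z = 5.12.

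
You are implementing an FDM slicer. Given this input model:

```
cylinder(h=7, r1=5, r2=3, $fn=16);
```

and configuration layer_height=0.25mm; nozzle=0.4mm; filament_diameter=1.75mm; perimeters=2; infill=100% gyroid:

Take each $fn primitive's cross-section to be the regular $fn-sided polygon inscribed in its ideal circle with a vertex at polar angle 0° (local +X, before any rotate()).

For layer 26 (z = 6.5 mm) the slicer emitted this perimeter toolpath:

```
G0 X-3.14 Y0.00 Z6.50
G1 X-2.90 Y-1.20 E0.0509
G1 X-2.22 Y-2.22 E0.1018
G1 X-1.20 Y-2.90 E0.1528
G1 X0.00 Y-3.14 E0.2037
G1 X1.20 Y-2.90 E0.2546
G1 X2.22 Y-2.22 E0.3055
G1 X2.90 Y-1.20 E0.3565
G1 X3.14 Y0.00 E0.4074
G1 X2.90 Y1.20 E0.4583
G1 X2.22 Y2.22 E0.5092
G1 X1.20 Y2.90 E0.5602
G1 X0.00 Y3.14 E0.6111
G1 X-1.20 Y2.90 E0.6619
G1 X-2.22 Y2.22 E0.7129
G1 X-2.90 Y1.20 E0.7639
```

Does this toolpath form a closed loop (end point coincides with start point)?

no

Start point (G0): (-3.14, 0.00). End point (last G1): the path does not return to the start — open.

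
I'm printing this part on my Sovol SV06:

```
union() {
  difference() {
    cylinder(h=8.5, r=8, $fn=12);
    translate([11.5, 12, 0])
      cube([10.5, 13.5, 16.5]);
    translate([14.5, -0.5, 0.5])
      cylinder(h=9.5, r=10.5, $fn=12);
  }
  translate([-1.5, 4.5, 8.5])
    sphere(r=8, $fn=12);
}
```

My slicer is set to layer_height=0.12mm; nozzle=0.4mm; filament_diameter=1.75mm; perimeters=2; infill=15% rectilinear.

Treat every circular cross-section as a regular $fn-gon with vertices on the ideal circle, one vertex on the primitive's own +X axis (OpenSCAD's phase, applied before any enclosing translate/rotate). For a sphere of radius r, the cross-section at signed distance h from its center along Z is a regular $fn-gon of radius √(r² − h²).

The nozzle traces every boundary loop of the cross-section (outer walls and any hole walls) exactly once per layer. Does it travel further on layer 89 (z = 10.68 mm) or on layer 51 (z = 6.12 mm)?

Layer 89 (z = 10.68): the cylinder is absent (z outside [0, 8.5]); the cube at (11.5, 12) is present — its section is the full 10.5×13.5 rectangle (perimeter 48.00 mm); the cylinder at (14.5, -0.5) is not intersected at this z (z outside [0.5, 10]); Taking the first minus the rest: the first operand is absent here, so nothing remains; the r=8 sphere at (-1.5, 4.5) contributes a regular 12-gon of circumradius √(8²−2.18²) = 7.697 (perimeter = 2·12·7.697·sin(180°/12) = 47.81 mm); Combining (union): only the r=8 sphere at (-1.5, 4.5) is present, so the union is just that shape — boundary = 47.81 mm. So its perimeter = 47.81 mm. Layer 51 (z = 6.12): the r=8 cylinder contributes a regular 12-gon of circumradius 8 (perimeter = 2·12·8.000·sin(180°/12) = 49.69 mm); the cube at (11.5, 12) is present — its section is the full 10.5×13.5 rectangle (perimeter 48.00 mm); the cylinder at (14.5, -0.5): section is a regular 12-gon, circumradius r=10.5 (perimeter = 2·12·10.500·sin(180°/12) = 65.22 mm); Taking the first minus the rest: starting from the r=8 cylinder, the 10.5×13.5 cube at (11.5, 12) misses the remaining region (no effect); the r=10.5 cylinder at (14.5, -0.5) partially overlaps it — only the 26.00 mm² overlap (of its 330.75 mm²) is removed, clipping the outline — boundary = 48.81 mm; the r=8 sphere at (-1.5, 4.5) slices to a regular 12-gon of circumradius 7.638 (√(r²−h²) with h=2.38 from center) (perimeter = 2·12·7.638·sin(180°/12) = 47.44 mm); Merging all regions: the regions partially overlap (shared area 108.08 mm²), so the edge portions inside another operand are dropped and the merged outline is re-measured after clipping — boundary = 57.79 mm. So its perimeter = 57.79 mm. Layer 51 is larger (57.79 vs 47.81 mm).

layer 51 (z = 6.12 mm)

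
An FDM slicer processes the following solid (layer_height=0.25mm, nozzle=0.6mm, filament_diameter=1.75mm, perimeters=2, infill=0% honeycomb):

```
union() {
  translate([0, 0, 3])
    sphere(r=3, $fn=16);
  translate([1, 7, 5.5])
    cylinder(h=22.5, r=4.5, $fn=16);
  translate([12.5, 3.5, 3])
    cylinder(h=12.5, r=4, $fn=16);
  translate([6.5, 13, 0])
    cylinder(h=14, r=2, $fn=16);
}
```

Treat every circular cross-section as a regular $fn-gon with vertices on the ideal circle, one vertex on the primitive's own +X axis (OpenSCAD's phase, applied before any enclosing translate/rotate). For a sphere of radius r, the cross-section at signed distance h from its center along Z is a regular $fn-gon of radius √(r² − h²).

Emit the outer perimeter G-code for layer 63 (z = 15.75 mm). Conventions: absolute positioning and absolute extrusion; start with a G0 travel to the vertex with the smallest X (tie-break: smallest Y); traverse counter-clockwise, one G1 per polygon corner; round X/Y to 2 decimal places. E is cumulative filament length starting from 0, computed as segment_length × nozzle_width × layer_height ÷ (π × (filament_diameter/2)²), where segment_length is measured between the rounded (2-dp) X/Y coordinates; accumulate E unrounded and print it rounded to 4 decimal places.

G0 X-3.50 Y7.00 Z15.75
G1 X-3.16 Y5.28 E0.1093
G1 X-2.18 Y3.82 E0.2190
G1 X-0.72 Y2.84 E0.3287
G1 X1.00 Y2.50 E0.4380
G1 X2.72 Y2.84 E0.5473
G1 X4.18 Y3.82 E0.6570
G1 X5.16 Y5.28 E0.7667
G1 X5.50 Y7.00 E0.8760
G1 X5.16 Y8.72 E0.9853
G1 X4.18 Y10.18 E1.0950
G1 X2.72 Y11.16 E1.2047
G1 X1.00 Y11.50 E1.3140
G1 X-0.72 Y11.16 E1.4233
G1 X-2.18 Y10.18 E1.5330
G1 X-3.16 Y8.72 E1.6427
G1 X-3.50 Y7.00 E1.7520

At z = 15.75 mm: the sphere is not intersected at this z (|z−center|=12.750 > r=3); the r=4.5 cylinder at (1, 7) contributes a regular 16-gon of circumradius 4.5; the cylinder at (12.5, 3.5) is absent (z outside [3, 15.5]); the cylinder at (6.5, 13) is not intersected at this z (z outside [0, 14]); Taking the union: only the r=4.5 cylinder at (1, 7) is present, so the union is just that shape — 1 connected region. The outline is a single polygon with 16 vertices. Extrusion per mm of travel: 0.6 × 0.25 / (π × 0.875²) = 0.062363. Accumulating E over each segment gives final E = 1.7520.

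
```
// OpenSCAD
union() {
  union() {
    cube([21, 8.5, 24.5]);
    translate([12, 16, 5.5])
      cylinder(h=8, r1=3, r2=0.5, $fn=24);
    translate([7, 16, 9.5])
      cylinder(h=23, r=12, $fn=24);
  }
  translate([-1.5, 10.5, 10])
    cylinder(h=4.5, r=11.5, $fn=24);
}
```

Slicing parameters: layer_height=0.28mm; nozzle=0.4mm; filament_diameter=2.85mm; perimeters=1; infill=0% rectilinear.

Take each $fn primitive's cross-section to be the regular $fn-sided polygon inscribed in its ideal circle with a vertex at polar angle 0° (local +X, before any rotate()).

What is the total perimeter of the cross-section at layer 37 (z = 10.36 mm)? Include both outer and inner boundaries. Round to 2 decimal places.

At z = 10.36 mm: the cube (footprint 21×8.5) is included at this height (perimeter 59.00 mm); the cone at (12, 16): at t=0.607 of its height the radius interpolates to r₁+(r₂−r₁)t = 1.481, giving a regular 24-gon of that circumradius (perimeter = 2·24·1.481·sin(180°/24) = 9.28 mm); the r=12 cylinder at (7, 16) contributes a regular 24-gon of circumradius 12 (perimeter = 2·24·12.000·sin(180°/24) = 75.18 mm); Taking the union: the regions partially overlap (shared area 61.41 mm²), so the edge portions inside another operand are dropped and the merged outline is re-measured after clipping — boundary = 97.65 mm; the r=11.5 cylinder at (-1.5, 10.5) gives a regular 24-gon of circumradius 11.5 (constant along its height) (perimeter = 2·24·11.500·sin(180°/24) = 72.05 mm); Combining (union): the regions partially overlap (shared area 229.09 mm²), so the edge portions inside another operand are dropped and the merged outline is re-measured after clipping — boundary = 109.68 mm. Overall, the cross-section is a single solid region. Total boundary length (outer) = 109.68 mm.

109.68 mm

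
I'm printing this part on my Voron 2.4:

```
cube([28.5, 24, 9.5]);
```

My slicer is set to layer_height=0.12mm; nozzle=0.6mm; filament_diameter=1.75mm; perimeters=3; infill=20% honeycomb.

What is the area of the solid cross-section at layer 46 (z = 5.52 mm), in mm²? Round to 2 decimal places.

At z = 5.52 mm: the cube (footprint 28.5×24) is included at this height (area 684.00 mm²). Overall, the cross-section is a single solid region. Net area = 684.00 mm².

684.00 mm²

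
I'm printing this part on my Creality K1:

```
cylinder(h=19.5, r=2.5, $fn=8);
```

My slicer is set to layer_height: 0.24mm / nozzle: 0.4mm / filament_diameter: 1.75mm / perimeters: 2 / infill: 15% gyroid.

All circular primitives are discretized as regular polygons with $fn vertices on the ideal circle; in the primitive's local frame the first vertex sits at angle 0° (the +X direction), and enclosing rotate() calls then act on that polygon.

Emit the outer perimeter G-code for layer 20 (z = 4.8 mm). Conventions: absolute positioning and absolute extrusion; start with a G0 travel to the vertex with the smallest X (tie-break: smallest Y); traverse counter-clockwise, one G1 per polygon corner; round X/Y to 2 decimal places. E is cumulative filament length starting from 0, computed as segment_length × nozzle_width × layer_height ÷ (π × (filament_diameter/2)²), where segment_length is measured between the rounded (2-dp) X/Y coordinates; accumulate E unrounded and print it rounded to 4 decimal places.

G0 X-2.50 Y0.00 Z4.80
G1 X-1.77 Y-1.77 E0.0764
G1 X0.00 Y-2.50 E0.1528
G1 X1.77 Y-1.77 E0.2293
G1 X2.50 Y0.00 E0.3057
G1 X1.77 Y1.77 E0.3821
G1 X0.00 Y2.50 E0.4585
G1 X-1.77 Y1.77 E0.5349
G1 X-2.50 Y0.00 E0.6113

At z = 4.8 mm: the r=2.5 cylinder gives a regular 8-gon of circumradius 2.5 (constant along its height). The outline is a single polygon with 8 vertices. Extrusion per mm of travel: 0.4 × 0.24 / (π × 0.875²) = 0.039912. Accumulating E over each segment gives final E = 0.6113.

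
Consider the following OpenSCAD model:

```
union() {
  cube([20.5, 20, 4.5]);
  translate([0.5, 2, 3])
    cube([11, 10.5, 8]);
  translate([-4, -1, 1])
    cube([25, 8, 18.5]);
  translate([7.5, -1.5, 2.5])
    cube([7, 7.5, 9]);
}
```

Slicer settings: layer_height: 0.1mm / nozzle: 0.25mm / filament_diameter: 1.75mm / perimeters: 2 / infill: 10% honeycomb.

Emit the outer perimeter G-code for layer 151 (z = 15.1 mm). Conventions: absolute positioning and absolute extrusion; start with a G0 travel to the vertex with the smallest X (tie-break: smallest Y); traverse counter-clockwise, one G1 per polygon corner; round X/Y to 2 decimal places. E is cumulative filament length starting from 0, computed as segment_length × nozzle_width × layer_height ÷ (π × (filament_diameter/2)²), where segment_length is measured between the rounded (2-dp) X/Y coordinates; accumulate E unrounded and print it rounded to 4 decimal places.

G0 X-4.00 Y-1.00 Z15.10
G1 X21.00 Y-1.00 E0.2598
G1 X21.00 Y7.00 E0.3430
G1 X-4.00 Y7.00 E0.6028
G1 X-4.00 Y-1.00 E0.6860

At z = 15.1 mm: the cube does not reach this height (z outside [0, 4.5]); the cube at (0.5, 2) does not reach this height (z outside [3, 11]); the cube at (-4, -1) (footprint 25×8) is included at this height; the cube at (7.5, -1.5) is not intersected at this z (z outside [2.5, 11.5]); Merging all regions: only the 25×8 cube at (-4, -1) is present, so the union is just that shape — 1 connected region. The outline is a single polygon with 4 vertices. Extrusion per mm of travel: 0.25 × 0.1 / (π × 0.875²) = 0.010394. Accumulating E over each segment gives final E = 0.6860.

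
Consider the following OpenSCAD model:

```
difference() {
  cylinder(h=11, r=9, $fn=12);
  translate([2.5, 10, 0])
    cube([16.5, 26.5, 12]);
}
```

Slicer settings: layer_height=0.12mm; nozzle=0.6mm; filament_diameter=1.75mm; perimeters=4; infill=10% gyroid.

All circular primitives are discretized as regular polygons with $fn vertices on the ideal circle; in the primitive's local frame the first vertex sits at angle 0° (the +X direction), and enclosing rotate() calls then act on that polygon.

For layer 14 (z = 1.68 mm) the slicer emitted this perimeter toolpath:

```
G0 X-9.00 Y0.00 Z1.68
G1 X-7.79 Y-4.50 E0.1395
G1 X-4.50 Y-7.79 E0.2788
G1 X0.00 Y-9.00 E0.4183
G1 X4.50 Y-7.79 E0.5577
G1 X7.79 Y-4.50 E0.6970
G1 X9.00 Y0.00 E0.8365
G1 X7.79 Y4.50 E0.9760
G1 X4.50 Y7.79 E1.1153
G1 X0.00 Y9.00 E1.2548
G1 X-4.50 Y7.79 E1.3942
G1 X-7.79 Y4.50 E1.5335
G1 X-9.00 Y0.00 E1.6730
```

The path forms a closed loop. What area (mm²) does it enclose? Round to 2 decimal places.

Apply the shoelace formula to the sequence of (X, Y) vertices; enclosed area = 242.87 mm².

242.87 mm²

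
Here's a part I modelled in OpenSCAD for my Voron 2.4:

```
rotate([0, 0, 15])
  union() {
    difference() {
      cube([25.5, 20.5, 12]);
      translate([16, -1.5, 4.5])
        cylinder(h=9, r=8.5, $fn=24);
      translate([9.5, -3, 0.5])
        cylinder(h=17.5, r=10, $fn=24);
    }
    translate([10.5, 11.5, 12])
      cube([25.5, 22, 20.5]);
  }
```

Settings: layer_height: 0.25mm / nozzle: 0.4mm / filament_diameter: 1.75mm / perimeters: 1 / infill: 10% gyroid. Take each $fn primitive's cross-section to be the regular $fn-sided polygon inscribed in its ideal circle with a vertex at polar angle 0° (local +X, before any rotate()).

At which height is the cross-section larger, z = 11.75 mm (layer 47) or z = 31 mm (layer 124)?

layer 124 (z = 31 mm)

Layer 47 (z = 11.75): the 25.5×20.5 cube contributes its full rectangle (area 522.75 mm²); the r=8.5 cylinder at (16, -1.5) contributes a regular 24-gon of circumradius 8.5 (area = (24/2)·8.500²·sin(360°/24) = 224.40 mm²); the r=10 cylinder at (9.5, -3) gives a regular 24-gon of circumradius 10 (constant along its height) (area = (24/2)·10.000²·sin(360°/24) = 310.58 mm²); Subtracting the remaining from the first: starting from the 25.5×20.5 cube (522.75 mm²), the r=8.5 cylinder at (16, -1.5) partially overlaps it — only the 86.99 mm² overlap (of its 224.40 mm²) is removed, clipping the outline; the r=10 cylinder at (9.5, -3) partially overlaps it — only the 48.66 mm² overlap (of its 310.58 mm²) is removed, clipping the outline — area = 387.09 mm²; the cube at (10.5, 11.5) is absent (z outside [12, 32.5]); Combining (union): only that combined region is present, so the union is just that shape — area = 387.09 mm²; (whole slice rotated 15° about Z — lengths, areas and connectivity unchanged). So its area = 387.09 mm². Layer 124 (z = 31): the cube is not intersected at this z (z outside [0, 12]); the cylinder at (16, -1.5) is not intersected at this z (z outside [4.5, 13.5]); the cylinder at (9.5, -3) is not intersected at this z (z outside [0.5, 18]); Taking the first minus the rest: the first operand is absent here, so nothing remains; the cube at (10.5, 11.5) is present — its section is the full 25.5×22 rectangle (area 561.00 mm²); Combining (union): only the 25.5×22 cube at (10.5, 11.5) is present, so the union is just that shape — area = 561.00 mm²; (rotated 15° about Z; rotation is an isometry so areas/perimeters/island counts are preserved). So its area = 561.00 mm². Layer 124 is larger (561.00 vs 387.09 mm²).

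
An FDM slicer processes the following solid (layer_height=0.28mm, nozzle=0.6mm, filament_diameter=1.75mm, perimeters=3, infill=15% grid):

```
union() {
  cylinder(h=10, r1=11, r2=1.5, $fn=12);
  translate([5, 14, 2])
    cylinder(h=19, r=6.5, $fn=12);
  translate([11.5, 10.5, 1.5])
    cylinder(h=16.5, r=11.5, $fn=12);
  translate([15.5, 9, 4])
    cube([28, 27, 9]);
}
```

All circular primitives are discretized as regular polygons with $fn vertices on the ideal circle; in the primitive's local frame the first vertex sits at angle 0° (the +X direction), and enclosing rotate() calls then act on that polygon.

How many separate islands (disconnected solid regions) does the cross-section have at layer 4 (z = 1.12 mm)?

At z = 1.12 mm: the cone (r1=11→r2=1.5) has section circumradius 9.936 here — a regular 12-gon; the cylinder at (5, 14) is absent (z outside [2, 21]); the cylinder at (11.5, 10.5) does not reach this height (z outside [1.5, 18]); the cube at (15.5, 9) does not reach this height (z outside [4, 13]); Merging all regions: only the cone is present, so the union is just that shape — 1 connected region. Overall, the cross-section is a single solid region. Island count = 1.

1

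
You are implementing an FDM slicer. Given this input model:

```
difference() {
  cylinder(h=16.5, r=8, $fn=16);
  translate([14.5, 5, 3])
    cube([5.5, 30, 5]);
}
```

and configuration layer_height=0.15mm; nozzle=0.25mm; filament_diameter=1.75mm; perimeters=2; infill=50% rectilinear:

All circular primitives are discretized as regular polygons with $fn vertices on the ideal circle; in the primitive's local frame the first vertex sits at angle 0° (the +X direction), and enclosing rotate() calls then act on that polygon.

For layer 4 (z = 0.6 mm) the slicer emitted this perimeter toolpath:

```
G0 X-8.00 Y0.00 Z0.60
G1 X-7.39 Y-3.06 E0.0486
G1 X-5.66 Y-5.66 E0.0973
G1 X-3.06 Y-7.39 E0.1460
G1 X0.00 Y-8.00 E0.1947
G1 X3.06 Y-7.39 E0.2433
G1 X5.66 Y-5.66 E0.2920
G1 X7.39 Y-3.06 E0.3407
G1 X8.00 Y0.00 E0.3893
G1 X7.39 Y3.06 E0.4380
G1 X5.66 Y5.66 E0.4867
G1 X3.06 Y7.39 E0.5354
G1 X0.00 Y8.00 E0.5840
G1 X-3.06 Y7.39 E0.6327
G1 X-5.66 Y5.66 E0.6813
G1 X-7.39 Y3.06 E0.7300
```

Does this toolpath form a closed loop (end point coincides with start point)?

no

Start point (G0): (-8.00, 0.00). End point (last G1): the path does not return to the start — open.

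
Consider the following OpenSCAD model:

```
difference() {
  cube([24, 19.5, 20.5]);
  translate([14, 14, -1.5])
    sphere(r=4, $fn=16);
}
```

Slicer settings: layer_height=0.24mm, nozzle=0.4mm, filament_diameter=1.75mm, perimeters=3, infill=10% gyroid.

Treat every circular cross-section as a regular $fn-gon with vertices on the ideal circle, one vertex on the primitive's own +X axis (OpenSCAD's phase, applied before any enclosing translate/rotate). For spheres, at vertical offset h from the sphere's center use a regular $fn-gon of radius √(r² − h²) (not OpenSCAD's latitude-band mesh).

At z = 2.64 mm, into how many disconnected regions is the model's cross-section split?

1

At z = 2.64 mm: the cube is present — its section is the full 24×19.5 rectangle; the sphere at (14, 14) is not intersected at this z (|z−center|=4.140 > r=4); Subtracting the remaining from the first: none of the subtracted shapes is present at this height, so the 24×19.5 cube is unchanged — 1 connected region. The result has 1 disconnected region.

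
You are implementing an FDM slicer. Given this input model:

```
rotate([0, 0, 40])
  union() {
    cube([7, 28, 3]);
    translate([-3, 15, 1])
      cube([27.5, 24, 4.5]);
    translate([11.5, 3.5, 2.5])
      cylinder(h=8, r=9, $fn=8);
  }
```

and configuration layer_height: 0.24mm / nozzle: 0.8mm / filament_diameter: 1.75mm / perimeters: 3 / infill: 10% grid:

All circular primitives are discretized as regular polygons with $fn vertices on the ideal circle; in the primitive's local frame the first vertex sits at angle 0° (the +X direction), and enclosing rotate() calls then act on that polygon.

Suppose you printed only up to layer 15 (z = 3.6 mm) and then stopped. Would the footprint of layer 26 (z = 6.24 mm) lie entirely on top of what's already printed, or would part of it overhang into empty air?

Compare the two slices. At z = 3.6: the cube does not reach this height (z outside [0, 3]); the 27.5×24 cube at (-3, 15) contributes its full rectangle (area 660.00 mm²); the r=9 cylinder at (11.5, 3.5) gives a regular 8-gon of circumradius 9 (constant along its height) (area = (8/2)·9.000²·sin(360°/8) = 229.10 mm²); Merging all regions: the 2 present regions are separate (no shared area or edge), so areas and boundary lengths simply add and each stays a separate island — area = 889.10 mm²; (whole slice rotated 40° about Z — lengths, areas and connectivity unchanged). At z = 6.24: the cube does not reach this height (z outside [0, 3]); the cube at (-3, 15) does not reach this height (z outside [1, 5.5]); the cylinder at (11.5, 3.5): section is a regular 8-gon, circumradius r=9 (area = (8/2)·9.000²·sin(360°/8) = 229.10 mm²); Taking the union: only the r=9 cylinder at (11.5, 3.5) is present, so the union is just that shape — area = 229.10 mm²; (rotated 40° about Z; rotation is an isometry so areas/perimeters/island counts are preserved). Checking containment: the cross-section at z = 6.24 is a subset of the cross-section at z = 3.6.

entirely on top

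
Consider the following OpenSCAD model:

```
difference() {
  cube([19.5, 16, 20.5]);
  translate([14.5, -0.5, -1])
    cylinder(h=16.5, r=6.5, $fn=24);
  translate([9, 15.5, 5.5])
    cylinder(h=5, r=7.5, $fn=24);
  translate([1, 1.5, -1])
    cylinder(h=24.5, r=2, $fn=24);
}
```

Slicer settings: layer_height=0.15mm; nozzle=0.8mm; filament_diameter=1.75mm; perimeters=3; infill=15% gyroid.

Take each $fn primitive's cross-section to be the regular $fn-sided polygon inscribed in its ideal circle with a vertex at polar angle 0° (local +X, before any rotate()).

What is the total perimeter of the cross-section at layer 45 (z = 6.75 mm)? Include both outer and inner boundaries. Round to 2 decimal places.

At z = 6.75 mm: the cube (footprint 19.5×16) is included at this height (perimeter 71.00 mm); the r=6.5 cylinder at (14.5, -0.5) contributes a regular 24-gon of circumradius 6.5 (perimeter = 2·24·6.500·sin(180°/24) = 40.72 mm); the cylinder at (9, 15.5): section is a regular 24-gon, circumradius r=7.5 (perimeter = 2·24·7.500·sin(180°/24) = 46.99 mm); the r=2 cylinder at (1, 1.5) gives a regular 24-gon of circumradius 2 (constant along its height) (perimeter = 2·24·2.000·sin(180°/24) = 12.53 mm); Taking the first minus the rest: starting from the 19.5×16 cube, the r=6.5 cylinder at (14.5, -0.5) partially overlaps it — only the 55.79 mm² overlap (of its 131.22 mm²) is removed, clipping the outline; the r=7.5 cylinder at (9, 15.5) partially overlaps it — only the 94.82 mm² overlap (of its 174.70 mm²) is removed, clipping the outline; the r=2 cylinder at (1, 1.5) partially overlaps it — only the 9.18 mm² overlap (of its 12.42 mm²) is removed, clipping the outline — boundary = 81.41 mm. Overall, the cross-section is a single solid region. Total boundary length (outer) = 81.41 mm.

81.41 mm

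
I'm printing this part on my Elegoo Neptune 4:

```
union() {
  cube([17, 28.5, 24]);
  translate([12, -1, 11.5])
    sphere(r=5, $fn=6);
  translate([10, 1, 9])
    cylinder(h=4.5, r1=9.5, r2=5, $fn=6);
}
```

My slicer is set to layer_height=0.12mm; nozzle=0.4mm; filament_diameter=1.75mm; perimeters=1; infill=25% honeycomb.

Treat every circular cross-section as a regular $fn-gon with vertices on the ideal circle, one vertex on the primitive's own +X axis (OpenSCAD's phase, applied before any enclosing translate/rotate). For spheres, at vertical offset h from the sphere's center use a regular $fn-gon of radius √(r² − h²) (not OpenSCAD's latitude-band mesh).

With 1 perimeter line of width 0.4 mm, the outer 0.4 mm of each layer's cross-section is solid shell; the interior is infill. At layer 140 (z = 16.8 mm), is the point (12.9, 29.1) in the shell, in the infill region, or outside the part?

At z = 16.8 mm: the cube (footprint 17×28.5) is included at this height; the sphere at (12, -1) is absent (|z−center|=5.300 > r=5); the cone at (10, 1) does not reach this height (z outside [9, 13.5]); Combining (union): only the 17×28.5 cube is present, so the union is just that shape — 1 connected region. Overall, the cross-section is a single solid region. The nearest boundary edge runs (17.00, 28.50)→(0.00, 28.50); distance from the point to it = 0.60 mm. The point is not inside any of the regions above, so it lies outside the cross-section (0.60 mm from the nearest boundary).

outside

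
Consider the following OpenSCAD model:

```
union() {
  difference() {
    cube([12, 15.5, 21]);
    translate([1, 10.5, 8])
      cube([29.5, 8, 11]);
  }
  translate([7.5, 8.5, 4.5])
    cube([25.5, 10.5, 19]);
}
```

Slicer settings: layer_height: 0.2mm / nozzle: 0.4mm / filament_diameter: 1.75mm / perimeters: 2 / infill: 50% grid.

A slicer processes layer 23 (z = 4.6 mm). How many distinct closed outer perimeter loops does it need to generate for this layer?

1

At z = 4.6 mm: the 12×15.5 cube contributes its full rectangle; the cube at (1, 10.5) does not reach this height (z outside [8, 19]); Taking the first minus the rest: none of the subtracted shapes is present at this height, so the 12×15.5 cube is unchanged — 1 connected region; the cube at (7.5, 8.5) is present — its section is the full 25.5×10.5 rectangle; Taking the union: the regions partially overlap (shared area 31.50 mm²), so overlapping operands fuse into one piece — 1 connected region. The result has 1 disconnected region.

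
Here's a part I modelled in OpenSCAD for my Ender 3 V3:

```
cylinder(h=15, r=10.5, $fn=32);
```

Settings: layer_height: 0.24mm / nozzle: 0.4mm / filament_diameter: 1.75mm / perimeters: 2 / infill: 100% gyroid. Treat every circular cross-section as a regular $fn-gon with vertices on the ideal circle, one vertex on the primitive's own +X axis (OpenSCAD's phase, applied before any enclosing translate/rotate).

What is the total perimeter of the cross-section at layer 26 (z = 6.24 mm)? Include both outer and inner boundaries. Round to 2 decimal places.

At z = 6.24 mm: the cylinder: section is a regular 32-gon, circumradius r=10.5 (perimeter = 2·32·10.500·sin(180°/32) = 65.87 mm). Overall, the cross-section is a single solid region. Total boundary length (outer) = 65.87 mm.

65.87 mm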